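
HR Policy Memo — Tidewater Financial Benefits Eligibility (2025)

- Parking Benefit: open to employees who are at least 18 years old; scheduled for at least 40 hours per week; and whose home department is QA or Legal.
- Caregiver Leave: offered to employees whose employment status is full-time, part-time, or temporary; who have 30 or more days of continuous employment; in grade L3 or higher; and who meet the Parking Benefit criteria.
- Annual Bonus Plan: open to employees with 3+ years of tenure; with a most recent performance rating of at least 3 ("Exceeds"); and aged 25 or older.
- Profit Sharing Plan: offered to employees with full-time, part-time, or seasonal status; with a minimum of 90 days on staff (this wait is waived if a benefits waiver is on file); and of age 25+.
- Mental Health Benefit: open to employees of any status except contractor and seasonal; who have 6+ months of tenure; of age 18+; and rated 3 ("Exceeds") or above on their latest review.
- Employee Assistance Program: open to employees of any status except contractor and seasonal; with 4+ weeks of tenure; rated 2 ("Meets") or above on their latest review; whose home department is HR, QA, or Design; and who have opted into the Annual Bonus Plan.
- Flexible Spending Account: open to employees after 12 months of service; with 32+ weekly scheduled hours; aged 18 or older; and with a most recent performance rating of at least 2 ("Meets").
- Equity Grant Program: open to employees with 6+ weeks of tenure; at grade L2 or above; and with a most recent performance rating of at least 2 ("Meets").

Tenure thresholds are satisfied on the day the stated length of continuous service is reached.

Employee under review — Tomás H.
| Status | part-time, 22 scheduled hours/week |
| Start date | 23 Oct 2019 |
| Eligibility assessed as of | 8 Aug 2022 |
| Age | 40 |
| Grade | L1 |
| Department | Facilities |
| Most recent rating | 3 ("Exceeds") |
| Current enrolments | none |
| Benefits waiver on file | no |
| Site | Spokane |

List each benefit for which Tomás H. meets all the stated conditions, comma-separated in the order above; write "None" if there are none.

Service from 23 Oct 2019 to 8 Aug 2022: 1020 days.
Parking Benefit — age 40 ≥ 18 ✓; 22 hrs/wk < 40 ✗ → not eligible.
Caregiver Leave — status part-time ✓; service 1020 days ≥ 30 days ✓; grade L1 < L3 ✗ → not eligible.
Annual Bonus Plan — service 1020 days < 3 years (≈1095 days) ✗ → not eligible.
Profit Sharing Plan — status part-time ✓; no waiver, service 1020 days ≥ 90 days ✓; age 40 ≥ 25 ✓ → eligible.
Mental Health Benefit — status part-time ✓ (not excluded); service 1020 days ≥ 6 months (≈180 days) ✓; age 40 ≥ 18 ✓; rating 3 ≥ 3 ✓ → eligible.
Employee Assistance Program — status part-time ✓ (not excluded); service 1020 days ≥ 4 weeks (≈28 days) ✓; rating 3 ≥ 2 ✓; dept Facilities ✗ → not eligible.
Flexible Spending Account — service 1020 days ≥ 12 months (≈360 days) ✓; 22 hrs/wk < 32 ✗ → not eligible.
Equity Grant Program — service 1020 days ≥ 6 weeks (≈42 days) ✓; grade L1 < L2 ✗ → not eligible.

Profit Sharing Plan, Mental Health Benefit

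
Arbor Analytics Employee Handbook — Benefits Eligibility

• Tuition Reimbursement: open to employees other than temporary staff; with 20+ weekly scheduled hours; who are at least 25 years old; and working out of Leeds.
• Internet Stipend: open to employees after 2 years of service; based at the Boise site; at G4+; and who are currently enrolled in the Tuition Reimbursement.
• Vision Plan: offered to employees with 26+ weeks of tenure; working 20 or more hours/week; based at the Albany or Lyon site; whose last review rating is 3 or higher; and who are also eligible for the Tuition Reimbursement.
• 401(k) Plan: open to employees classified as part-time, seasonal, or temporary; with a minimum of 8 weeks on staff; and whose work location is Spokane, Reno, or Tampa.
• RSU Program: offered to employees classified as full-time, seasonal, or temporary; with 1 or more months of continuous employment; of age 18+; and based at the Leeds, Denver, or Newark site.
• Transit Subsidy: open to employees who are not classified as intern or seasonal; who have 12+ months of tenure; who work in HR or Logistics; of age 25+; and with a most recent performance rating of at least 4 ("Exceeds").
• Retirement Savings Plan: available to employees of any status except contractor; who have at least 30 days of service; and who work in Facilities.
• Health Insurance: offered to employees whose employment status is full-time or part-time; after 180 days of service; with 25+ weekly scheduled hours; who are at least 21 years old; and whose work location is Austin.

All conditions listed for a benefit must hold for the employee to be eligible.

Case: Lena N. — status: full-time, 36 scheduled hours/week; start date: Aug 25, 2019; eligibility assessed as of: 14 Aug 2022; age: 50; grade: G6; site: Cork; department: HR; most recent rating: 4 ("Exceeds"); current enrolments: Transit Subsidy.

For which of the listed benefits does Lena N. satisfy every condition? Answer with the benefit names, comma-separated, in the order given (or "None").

Transit Subsidy

Service from Aug 25, 2019 to 14 Aug 2022: 1085 days.
Tuition Reimbursement — status full-time ✓ (not excluded); 36 hrs/wk ≥ 20 ✓; age 50 ≥ 25 ✓; site Cork ✗ (not Leeds) → not eligible.
Internet Stipend — service 1085 days ≥ 2 years (≈730 days) ✓; site Cork ✗ (not Boise) → not eligible.
Vision Plan — service 1085 days ≥ 26 weeks (≈182 days) ✓; 36 hrs/wk ≥ 20 ✓; site Cork ✗ (not Albany or Lyon) → not eligible.
401(k) Plan — status full-time ✗ (requires part-time, seasonal, or temporary) → not eligible.
RSU Program — status full-time ✓; service 1085 days ≥ 1 month (≈30 days) ✓; age 50 ≥ 18 ✓; site Cork ✗ (not Leeds, Denver, or Newark) → not eligible.
Transit Subsidy — status full-time ✓ (not excluded); service 1085 days ≥ 12 months (≈360 days) ✓; dept HR ✓; age 50 ≥ 25 ✓; rating 4 ≥ 4 ✓ → eligible.
Retirement Savings Plan — status full-time ✓ (not excluded); service 1085 days ≥ 30 days ✓; dept HR ✗ → not eligible.
Health Insurance — status full-time ✓; service 1085 days ≥ 180 days ✓; 36 hrs/wk ≥ 25 ✓; age 50 ≥ 21 ✓; site Cork ✗ (not Austin) → not eligible.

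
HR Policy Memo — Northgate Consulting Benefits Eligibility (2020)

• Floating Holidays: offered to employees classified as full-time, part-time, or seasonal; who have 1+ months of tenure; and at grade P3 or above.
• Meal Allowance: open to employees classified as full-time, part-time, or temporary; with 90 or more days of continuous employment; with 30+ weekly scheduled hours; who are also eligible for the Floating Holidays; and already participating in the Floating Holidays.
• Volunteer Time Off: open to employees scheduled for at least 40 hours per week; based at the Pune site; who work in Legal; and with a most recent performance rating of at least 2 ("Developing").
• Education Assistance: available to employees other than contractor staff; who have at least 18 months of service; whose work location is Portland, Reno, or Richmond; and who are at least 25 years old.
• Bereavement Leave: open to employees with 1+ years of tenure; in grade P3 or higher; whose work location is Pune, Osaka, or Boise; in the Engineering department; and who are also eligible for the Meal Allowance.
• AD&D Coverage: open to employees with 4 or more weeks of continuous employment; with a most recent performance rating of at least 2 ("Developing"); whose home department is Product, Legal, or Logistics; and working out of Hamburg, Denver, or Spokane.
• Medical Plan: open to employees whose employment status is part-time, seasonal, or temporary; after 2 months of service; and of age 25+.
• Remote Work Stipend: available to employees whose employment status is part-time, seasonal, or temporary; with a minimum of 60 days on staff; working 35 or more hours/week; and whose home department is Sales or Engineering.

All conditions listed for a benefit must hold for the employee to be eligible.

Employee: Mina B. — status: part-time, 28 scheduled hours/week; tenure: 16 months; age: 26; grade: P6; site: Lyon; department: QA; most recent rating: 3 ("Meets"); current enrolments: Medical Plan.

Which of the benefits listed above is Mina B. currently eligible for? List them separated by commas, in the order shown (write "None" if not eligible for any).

Floating Holidays — status part-time ✓; service 16 months ≥ 1 month ✓; grade P6 ≥ P3 ✓ → eligible.
Meal Allowance — status part-time ✓; service 16 months ≥ 90 days ✓; 28 hrs/wk < 30 ✗ → not eligible.
Volunteer Time Off — 28 hrs/wk < 40 ✗ → not eligible.
Education Assistance — status part-time ✓ (not excluded); service 16 months < 18 months ✗ → not eligible.
Bereavement Leave — service 16 months ≥ 1 year (≈365 days) ✓; grade P6 ≥ P3 ✓; site Lyon ✗ (not Pune, Osaka, or Boise) → not eligible.
AD&D Coverage — service 16 months ≥ 4 weeks (≈28 days) ✓; rating 3 ≥ 2 ✓; dept QA ✗ → not eligible.
Medical Plan — status part-time ✓; service 16 months ≥ 2 months ✓; age 26 ≥ 25 ✓ → eligible.
Remote Work Stipend — status part-time ✓; service 16 months ≥ 60 days ✓; 28 hrs/wk < 35 ✗ → not eligible.

Floating Holidays, Medical Plan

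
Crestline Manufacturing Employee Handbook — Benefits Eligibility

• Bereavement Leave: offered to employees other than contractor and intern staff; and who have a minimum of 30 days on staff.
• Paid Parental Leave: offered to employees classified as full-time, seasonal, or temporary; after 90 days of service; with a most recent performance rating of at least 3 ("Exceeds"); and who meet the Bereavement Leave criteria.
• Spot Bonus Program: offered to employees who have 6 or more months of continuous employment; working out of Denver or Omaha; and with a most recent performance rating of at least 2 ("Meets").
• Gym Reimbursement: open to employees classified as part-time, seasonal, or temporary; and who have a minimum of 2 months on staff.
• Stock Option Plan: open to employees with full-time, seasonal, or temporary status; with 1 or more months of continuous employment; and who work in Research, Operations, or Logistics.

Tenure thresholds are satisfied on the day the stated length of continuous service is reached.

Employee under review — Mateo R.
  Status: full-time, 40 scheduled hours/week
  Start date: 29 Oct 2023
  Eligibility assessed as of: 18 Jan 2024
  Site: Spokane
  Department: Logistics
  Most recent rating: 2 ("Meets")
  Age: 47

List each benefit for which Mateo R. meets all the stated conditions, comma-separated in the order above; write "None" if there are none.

Service from 29 Oct 2023 to 18 Jan 2024: 81 days.
Bereavement Leave — status full-time ✓ (not excluded); service 81 days ≥ 30 days ✓ → eligible.
Paid Parental Leave — status full-time ✓; service 81 days < 90 days ✗ → not eligible.
Spot Bonus Program — service 81 days < 6 months (≈180 days) ✗ → not eligible.
Gym Reimbursement — status full-time ✗ (requires part-time, seasonal, or temporary) → not eligible.
Stock Option Plan — status full-time ✓; service 81 days ≥ 1 month (≈30 days) ✓; dept Logistics ✓ → eligible.

Bereavement Leave, Stock Option Plan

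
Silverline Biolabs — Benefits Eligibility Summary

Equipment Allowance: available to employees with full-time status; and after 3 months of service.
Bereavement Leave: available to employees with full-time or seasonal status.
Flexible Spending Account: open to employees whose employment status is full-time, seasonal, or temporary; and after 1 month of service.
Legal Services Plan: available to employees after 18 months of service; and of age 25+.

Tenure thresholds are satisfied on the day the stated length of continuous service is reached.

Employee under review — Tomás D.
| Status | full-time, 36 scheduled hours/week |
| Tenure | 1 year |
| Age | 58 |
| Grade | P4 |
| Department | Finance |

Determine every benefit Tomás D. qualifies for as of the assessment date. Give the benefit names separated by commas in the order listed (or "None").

Equipment Allowance — status full-time ✓; service 1 year ≥ 3 months (≈90 days) ✓ → eligible.
Bereavement Leave — status full-time ✓ → eligible.
Flexible Spending Account — status full-time ✓; service 1 year ≥ 1 month (≈30 days) ✓ → eligible.
Legal Services Plan — service 1 year < 18 months (≈540 days) ✗ → not eligible.

Equipment Allowance, Bereavement Leave, Flexible Spending Account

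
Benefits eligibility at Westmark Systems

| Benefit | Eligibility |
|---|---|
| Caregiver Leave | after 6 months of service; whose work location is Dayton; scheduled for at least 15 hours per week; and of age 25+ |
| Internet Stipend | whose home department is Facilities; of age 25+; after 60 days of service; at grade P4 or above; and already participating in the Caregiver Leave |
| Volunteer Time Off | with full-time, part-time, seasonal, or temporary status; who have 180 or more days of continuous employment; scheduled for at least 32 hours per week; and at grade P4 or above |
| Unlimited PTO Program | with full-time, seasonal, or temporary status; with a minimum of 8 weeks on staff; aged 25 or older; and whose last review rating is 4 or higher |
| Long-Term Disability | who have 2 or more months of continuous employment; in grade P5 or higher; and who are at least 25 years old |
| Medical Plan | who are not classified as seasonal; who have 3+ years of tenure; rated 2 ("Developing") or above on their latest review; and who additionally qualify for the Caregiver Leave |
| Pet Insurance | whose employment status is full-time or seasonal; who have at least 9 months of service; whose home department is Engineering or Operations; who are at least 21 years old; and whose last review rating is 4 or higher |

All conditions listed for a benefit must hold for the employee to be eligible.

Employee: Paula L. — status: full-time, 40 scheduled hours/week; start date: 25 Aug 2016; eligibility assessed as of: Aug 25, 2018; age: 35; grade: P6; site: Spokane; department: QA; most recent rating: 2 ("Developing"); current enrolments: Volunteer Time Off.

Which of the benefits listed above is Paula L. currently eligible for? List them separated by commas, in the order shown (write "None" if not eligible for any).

Volunteer Time Off, Long-Term Disability

Service from 25 Aug 2016 to Aug 25, 2018: 730 days.
Caregiver Leave — service 730 days ≥ 6 months (≈180 days) ✓; site Spokane ✗ (not Dayton) → not eligible.
Internet Stipend — dept QA ✗ → not eligible.
Volunteer Time Off — status full-time ✓; service 730 days ≥ 180 days ✓; 40 hrs/wk ≥ 32 ✓; grade P6 ≥ P4 ✓ → eligible.
Unlimited PTO Program — status full-time ✓; service 730 days ≥ 8 weeks (≈56 days) ✓; age 35 ≥ 25 ✓; rating 2 < 4 ✗ → not eligible.
Long-Term Disability — service 730 days ≥ 2 months (≈60 days) ✓; grade P6 ≥ P5 ✓; age 35 ≥ 25 ✓ → eligible.
Medical Plan — status full-time ✓ (not excluded); service 730 days < 3 years (≈1095 days) ✗ → not eligible.
Pet Insurance — status full-time ✓; service 730 days ≥ 9 months (≈270 days) ✓; dept QA ✗ → not eligible.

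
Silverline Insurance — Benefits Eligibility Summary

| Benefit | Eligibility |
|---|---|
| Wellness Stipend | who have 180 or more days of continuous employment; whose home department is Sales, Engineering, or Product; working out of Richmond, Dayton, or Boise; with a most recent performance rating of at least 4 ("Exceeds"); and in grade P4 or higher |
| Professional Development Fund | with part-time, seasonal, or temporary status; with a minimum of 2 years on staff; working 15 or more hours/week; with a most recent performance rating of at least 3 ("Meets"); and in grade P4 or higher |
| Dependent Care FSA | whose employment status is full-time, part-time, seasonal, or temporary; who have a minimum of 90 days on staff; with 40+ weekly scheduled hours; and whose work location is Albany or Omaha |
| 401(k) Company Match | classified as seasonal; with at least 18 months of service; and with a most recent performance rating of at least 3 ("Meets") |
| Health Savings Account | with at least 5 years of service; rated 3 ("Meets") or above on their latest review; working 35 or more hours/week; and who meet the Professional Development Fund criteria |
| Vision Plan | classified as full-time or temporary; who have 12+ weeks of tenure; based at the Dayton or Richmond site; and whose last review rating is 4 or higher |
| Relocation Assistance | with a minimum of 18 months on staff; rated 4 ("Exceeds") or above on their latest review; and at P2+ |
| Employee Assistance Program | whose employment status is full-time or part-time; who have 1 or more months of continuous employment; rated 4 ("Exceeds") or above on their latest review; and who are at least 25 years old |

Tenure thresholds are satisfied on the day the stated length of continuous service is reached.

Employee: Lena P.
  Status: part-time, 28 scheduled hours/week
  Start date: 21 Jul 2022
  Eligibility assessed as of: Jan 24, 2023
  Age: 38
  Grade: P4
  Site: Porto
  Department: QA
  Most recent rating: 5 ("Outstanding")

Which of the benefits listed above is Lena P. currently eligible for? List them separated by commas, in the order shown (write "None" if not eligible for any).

Service from 21 Jul 2022 to Jan 24, 2023: 187 days.
Wellness Stipend — service 187 days ≥ 180 days ✓; dept QA ✗ → not eligible.
Professional Development Fund — status part-time ✓; service 187 days < 2 years (≈730 days) ✗ → not eligible.
Dependent Care FSA — status part-time ✓; service 187 days ≥ 90 days ✓; 28 hrs/wk < 40 ✗ → not eligible.
401(k) Company Match — status part-time ✗ (requires seasonal) → not eligible.
Health Savings Account — service 187 days < 5 years (≈1825 days) ✗ → not eligible.
Vision Plan — status part-time ✗ (requires full-time or temporary) → not eligible.
Relocation Assistance — service 187 days < 18 months (≈540 days) ✗ → not eligible.
Employee Assistance Program — status part-time ✓; service 187 days ≥ 1 month (≈30 days) ✓; rating 5 ≥ 4 ✓; age 38 ≥ 25 ✓ → eligible.

Employee Assistance Program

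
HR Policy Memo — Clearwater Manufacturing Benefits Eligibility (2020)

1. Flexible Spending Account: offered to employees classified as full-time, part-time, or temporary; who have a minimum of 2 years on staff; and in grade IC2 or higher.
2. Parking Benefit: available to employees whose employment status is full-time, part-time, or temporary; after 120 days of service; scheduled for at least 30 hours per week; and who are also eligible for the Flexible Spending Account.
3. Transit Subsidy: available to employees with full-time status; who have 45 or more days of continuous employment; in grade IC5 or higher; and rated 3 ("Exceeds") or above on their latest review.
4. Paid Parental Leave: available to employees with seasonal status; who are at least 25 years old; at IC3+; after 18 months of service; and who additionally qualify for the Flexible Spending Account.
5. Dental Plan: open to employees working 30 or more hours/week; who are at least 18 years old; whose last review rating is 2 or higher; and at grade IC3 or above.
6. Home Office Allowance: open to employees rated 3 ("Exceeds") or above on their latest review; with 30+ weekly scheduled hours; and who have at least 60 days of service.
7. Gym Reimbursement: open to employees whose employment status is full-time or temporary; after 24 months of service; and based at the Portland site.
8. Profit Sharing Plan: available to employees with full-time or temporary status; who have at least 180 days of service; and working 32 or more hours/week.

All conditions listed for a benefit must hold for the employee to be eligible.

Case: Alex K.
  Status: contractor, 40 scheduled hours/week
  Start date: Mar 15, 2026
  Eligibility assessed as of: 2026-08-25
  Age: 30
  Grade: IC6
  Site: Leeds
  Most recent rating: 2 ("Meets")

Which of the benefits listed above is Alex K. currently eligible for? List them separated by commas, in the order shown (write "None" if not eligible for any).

Service from Mar 15, 2026 to 2026-08-25: 163 days.
Flexible Spending Account — status contractor ✗ (requires full-time, part-time, or temporary) → not eligible.
Parking Benefit — status contractor ✗ (requires full-time, part-time, or temporary) → not eligible.
Transit Subsidy — status contractor ✗ (requires full-time) → not eligible.
Paid Parental Leave — status contractor ✗ (requires seasonal) → not eligible.
Dental Plan — 40 hrs/wk ≥ 30 ✓; age 30 ≥ 18 ✓; rating 2 ≥ 2 ✓; grade IC6 ≥ IC3 ✓ → eligible.
Home Office Allowance — rating 2 < 3 ✗ → not eligible.
Gym Reimbursement — status contractor ✗ (requires full-time or temporary) → not eligible.
Profit Sharing Plan — status contractor ✗ (requires full-time or temporary) → not eligible.

Dental Plan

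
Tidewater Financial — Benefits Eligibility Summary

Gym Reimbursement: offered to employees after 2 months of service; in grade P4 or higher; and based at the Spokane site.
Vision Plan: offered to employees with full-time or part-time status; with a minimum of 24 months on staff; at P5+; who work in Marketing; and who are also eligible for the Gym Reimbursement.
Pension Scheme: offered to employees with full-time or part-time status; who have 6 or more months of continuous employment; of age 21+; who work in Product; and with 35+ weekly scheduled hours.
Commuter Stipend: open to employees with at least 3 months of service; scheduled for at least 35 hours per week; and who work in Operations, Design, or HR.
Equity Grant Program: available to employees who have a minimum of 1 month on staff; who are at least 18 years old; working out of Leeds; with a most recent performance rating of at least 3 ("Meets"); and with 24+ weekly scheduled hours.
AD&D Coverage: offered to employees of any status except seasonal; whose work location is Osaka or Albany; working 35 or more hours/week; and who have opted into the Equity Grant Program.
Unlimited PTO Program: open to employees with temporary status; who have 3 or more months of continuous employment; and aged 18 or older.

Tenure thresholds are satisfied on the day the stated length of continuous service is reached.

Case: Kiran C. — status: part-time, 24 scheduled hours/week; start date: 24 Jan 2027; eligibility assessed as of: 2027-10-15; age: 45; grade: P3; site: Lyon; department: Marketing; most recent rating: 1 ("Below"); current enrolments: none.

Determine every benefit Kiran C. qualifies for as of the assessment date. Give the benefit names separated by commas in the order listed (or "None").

None

Service from 24 Jan 2027 to 2027-10-15: 264 days.
Gym Reimbursement — service 264 days ≥ 2 months (≈60 days) ✓; grade P3 < P4 ✗ → not eligible.
Vision Plan — status part-time ✓; service 264 days < 24 months (≈720 days) ✗ → not eligible.
Pension Scheme — status part-time ✓; service 264 days ≥ 6 months (≈180 days) ✓; age 45 ≥ 21 ✓; dept Marketing ✗ → not eligible.
Commuter Stipend — service 264 days ≥ 3 months (≈90 days) ✓; 24 hrs/wk < 35 ✗ → not eligible.
Equity Grant Program — service 264 days ≥ 1 month (≈30 days) ✓; age 45 ≥ 18 ✓; site Lyon ✗ (not Leeds) → not eligible.
AD&D Coverage — status part-time ✓ (not excluded); site Lyon ✗ (not Osaka or Albany) → not eligible.
Unlimited PTO Program — status part-time ✗ (requires temporary) → not eligible.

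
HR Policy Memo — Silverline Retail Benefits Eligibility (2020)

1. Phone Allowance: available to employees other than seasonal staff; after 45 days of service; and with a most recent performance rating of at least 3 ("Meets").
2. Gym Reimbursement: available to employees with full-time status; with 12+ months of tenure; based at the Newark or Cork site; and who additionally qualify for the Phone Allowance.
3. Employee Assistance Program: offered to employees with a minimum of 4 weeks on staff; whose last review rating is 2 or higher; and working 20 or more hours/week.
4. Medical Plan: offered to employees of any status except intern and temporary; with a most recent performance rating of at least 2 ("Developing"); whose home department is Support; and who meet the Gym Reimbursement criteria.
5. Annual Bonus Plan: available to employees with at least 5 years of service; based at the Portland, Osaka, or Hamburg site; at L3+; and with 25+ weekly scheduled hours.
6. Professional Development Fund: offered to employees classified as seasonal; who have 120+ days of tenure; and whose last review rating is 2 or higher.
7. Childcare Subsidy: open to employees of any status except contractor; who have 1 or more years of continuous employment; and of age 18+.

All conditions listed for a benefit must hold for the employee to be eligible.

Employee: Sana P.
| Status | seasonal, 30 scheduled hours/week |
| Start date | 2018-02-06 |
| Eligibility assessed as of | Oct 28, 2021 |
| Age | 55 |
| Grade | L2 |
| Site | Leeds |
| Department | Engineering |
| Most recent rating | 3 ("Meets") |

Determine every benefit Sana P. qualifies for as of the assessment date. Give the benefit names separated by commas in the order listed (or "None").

Service from 2018-02-06 to Oct 28, 2021: 1360 days.
Phone Allowance — status seasonal ✗ (excluded) → not eligible.
Gym Reimbursement — status seasonal ✗ (requires full-time) → not eligible.
Employee Assistance Program — service 1360 days ≥ 4 weeks (≈28 days) ✓; rating 3 ≥ 2 ✓; 30 hrs/wk ≥ 20 ✓ → eligible.
Medical Plan — status seasonal ✓ (not excluded); rating 3 ≥ 2 ✓; dept Engineering ✗ → not eligible.
Annual Bonus Plan — service 1360 days < 5 years (≈1825 days) ✗ → not eligible.
Professional Development Fund — status seasonal ✓; service 1360 days ≥ 120 days ✓; rating 3 ≥ 2 ✓ → eligible.
Childcare Subsidy — status seasonal ✓ (not excluded); service 1360 days ≥ 1 year (≈365 days) ✓; age 55 ≥ 18 ✓ → eligible.

Employee Assistance Program, Professional Development Fund, Childcare Subsidy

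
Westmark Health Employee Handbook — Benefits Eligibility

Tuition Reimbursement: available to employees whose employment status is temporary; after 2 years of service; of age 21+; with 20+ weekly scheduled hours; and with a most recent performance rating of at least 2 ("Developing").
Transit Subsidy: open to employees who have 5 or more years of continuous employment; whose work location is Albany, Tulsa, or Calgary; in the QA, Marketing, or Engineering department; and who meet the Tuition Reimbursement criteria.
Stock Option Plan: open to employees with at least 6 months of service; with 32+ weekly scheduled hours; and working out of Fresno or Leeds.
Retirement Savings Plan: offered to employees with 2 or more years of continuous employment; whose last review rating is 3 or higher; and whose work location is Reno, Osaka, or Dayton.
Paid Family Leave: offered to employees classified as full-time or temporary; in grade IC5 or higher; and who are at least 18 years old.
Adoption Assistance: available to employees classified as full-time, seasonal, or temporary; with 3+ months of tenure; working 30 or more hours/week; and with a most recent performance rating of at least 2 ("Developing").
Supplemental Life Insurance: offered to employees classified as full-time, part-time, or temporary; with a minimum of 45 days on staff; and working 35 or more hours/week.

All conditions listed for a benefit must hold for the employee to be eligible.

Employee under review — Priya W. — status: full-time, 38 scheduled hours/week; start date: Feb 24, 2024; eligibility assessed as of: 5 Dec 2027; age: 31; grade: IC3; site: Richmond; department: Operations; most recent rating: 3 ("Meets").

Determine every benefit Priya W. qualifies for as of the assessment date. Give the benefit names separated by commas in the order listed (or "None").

Adoption Assistance, Supplemental Life Insurance

Service from Feb 24, 2024 to 5 Dec 2027: 1380 days.
Tuition Reimbursement — status full-time ✗ (requires temporary) → not eligible.
Transit Subsidy — service 1380 days < 5 years (≈1825 days) ✗ → not eligible.
Stock Option Plan — service 1380 days ≥ 6 months (≈180 days) ✓; 38 hrs/wk ≥ 32 ✓; site Richmond ✗ (not Fresno or Leeds) → not eligible.
Retirement Savings Plan — service 1380 days ≥ 2 years (≈730 days) ✓; rating 3 ≥ 3 ✓; site Richmond ✗ (not Reno, Osaka, or Dayton) → not eligible.
Paid Family Leave — status full-time ✓; grade IC3 < IC5 ✗ → not eligible.
Adoption Assistance — status full-time ✓; service 1380 days ≥ 3 months (≈90 days) ✓; 38 hrs/wk ≥ 30 ✓; rating 3 ≥ 2 ✓ → eligible.
Supplemental Life Insurance — status full-time ✓; service 1380 days ≥ 45 days ✓; 38 hrs/wk ≥ 35 ✓ → eligible.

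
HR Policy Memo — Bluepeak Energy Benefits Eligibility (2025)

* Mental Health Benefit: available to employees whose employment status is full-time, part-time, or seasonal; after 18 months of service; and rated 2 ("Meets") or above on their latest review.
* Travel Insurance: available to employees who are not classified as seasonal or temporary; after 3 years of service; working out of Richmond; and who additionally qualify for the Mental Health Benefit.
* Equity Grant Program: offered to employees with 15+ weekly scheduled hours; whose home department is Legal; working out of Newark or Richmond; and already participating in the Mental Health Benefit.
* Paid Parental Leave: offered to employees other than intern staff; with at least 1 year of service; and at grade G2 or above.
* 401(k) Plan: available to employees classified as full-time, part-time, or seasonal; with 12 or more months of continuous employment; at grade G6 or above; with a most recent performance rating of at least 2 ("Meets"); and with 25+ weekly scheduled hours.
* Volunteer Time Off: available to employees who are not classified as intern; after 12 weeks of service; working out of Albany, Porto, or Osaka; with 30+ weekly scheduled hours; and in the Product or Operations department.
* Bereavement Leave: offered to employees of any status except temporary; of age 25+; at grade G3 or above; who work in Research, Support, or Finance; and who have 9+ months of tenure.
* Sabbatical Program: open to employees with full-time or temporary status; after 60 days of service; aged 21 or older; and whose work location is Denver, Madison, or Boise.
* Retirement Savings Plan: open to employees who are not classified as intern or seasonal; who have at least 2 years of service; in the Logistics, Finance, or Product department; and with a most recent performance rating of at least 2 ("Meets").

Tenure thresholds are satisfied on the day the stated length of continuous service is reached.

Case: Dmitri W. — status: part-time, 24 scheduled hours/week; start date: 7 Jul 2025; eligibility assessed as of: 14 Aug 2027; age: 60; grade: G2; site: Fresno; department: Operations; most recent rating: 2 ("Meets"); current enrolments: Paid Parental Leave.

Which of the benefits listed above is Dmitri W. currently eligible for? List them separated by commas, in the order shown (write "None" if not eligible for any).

Service from 7 Jul 2025 to 14 Aug 2027: 768 days.
Mental Health Benefit — status part-time ✓; service 768 days ≥ 18 months (≈540 days) ✓; rating 2 ≥ 2 ✓ → eligible.
Travel Insurance — status part-time ✓ (not excluded); service 768 days < 3 years (≈1095 days) ✗ → not eligible.
Equity Grant Program — 24 hrs/wk ≥ 15 ✓; dept Operations ✗ → not eligible.
Paid Parental Leave — status part-time ✓ (not excluded); service 768 days ≥ 1 year (≈365 days) ✓; grade G2 ≥ G2 ✓ → eligible.
401(k) Plan — status part-time ✓; service 768 days ≥ 12 months (≈360 days) ✓; grade G2 < G6 ✗ → not eligible.
Volunteer Time Off — status part-time ✓ (not excluded); service 768 days ≥ 12 weeks (≈84 days) ✓; site Fresno ✗ (not Albany, Porto, or Osaka) → not eligible.
Bereavement Leave — status part-time ✓ (not excluded); age 60 ≥ 25 ✓; grade G2 < G3 ✗ → not eligible.
Sabbatical Program — status part-time ✗ (requires full-time or temporary) → not eligible.
Retirement Savings Plan — status part-time ✓ (not excluded); service 768 days ≥ 2 years (≈730 days) ✓; dept Operations ✗ → not eligible.

Mental Health Benefit, Paid Parental Leave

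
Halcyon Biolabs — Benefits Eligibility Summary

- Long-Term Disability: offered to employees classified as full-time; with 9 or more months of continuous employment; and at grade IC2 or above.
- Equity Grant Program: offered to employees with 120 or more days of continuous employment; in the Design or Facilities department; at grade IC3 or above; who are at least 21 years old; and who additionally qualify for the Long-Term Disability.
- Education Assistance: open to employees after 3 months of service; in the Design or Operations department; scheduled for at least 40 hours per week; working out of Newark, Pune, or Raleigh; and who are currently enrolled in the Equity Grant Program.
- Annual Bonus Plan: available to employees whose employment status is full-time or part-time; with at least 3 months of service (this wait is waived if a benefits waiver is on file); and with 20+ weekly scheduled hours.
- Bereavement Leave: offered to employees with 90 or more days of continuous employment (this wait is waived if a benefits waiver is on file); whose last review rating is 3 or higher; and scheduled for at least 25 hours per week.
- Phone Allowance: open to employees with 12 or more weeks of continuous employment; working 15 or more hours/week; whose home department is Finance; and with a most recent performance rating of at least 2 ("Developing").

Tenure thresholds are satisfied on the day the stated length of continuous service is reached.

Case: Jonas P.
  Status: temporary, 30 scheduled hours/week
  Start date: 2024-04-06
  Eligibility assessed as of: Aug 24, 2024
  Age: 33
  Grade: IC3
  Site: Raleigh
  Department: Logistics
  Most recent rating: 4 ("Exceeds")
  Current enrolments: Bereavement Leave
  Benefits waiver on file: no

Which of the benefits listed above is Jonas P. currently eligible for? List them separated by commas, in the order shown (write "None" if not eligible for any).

Service from 2024-04-06 to Aug 24, 2024: 140 days.
Long-Term Disability — status temporary ✗ (requires full-time) → not eligible.
Equity Grant Program — service 140 days ≥ 120 days ✓; dept Logistics ✗ → not eligible.
Education Assistance — service 140 days ≥ 3 months (≈90 days) ✓; dept Logistics ✗ → not eligible.
Annual Bonus Plan — status temporary ✗ (requires full-time or part-time) → not eligible.
Bereavement Leave — no waiver, service 140 days ≥ 90 days ✓; rating 4 ≥ 3 ✓; 30 hrs/wk ≥ 25 ✓ → eligible.
Phone Allowance — service 140 days ≥ 12 weeks (≈84 days) ✓; 30 hrs/wk ≥ 15 ✓; dept Logistics ✗ → not eligible.

Bereavement Leave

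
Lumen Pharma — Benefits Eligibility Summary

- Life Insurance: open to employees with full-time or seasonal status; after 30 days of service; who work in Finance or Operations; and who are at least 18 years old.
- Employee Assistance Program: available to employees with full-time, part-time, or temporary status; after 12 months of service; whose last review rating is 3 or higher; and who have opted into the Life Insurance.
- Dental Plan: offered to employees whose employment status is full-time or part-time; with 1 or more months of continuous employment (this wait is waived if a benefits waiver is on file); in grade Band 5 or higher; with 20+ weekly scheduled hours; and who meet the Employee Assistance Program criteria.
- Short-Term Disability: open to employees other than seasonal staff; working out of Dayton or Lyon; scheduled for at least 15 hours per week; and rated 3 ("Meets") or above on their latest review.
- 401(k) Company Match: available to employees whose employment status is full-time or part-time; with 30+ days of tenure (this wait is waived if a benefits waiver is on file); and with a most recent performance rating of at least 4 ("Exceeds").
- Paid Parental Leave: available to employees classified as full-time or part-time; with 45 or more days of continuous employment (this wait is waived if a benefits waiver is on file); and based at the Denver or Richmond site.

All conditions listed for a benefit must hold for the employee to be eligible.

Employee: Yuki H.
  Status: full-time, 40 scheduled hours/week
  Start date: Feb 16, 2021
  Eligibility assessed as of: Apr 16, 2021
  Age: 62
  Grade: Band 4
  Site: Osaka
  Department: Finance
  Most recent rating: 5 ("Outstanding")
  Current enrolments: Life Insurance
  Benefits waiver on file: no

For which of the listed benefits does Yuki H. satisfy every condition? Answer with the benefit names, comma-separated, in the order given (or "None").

Service from Feb 16, 2021 to Apr 16, 2021: 59 days.
Life Insurance — status full-time ✓; service 59 days ≥ 30 days ✓; dept Finance ✓; age 62 ≥ 18 ✓ → eligible.
Employee Assistance Program — status full-time ✓; service 59 days < 12 months (≈360 days) ✗ → not eligible.
Dental Plan — status full-time ✓; no waiver, service 59 days ≥ 1 month (≈30 days) ✓; grade Band 4 < Band 5 ✗ → not eligible.
Short-Term Disability — status full-time ✓ (not excluded); site Osaka ✗ (not Dayton or Lyon) → not eligible.
401(k) Company Match — status full-time ✓; no waiver, service 59 days ≥ 30 days ✓; rating 5 ≥ 4 ✓ → eligible.
Paid Parental Leave — status full-time ✓; no waiver, service 59 days ≥ 45 days ✓; site Osaka ✗ (not Denver or Richmond) → not eligible.

Life Insurance, 401(k) Company Match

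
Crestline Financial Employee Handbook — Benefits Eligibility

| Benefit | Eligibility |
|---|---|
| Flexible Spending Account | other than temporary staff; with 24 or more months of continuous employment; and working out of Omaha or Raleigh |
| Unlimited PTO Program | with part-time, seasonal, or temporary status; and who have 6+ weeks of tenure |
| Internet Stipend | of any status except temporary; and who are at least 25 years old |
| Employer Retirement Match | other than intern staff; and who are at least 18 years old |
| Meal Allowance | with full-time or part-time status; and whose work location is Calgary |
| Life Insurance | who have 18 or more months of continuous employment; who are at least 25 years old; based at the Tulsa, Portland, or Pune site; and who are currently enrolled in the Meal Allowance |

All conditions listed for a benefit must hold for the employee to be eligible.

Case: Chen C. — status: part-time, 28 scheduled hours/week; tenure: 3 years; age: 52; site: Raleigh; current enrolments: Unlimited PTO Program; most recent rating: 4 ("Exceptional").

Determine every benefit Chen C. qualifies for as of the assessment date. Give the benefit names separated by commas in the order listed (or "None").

Flexible Spending Account — status part-time ✓ (not excluded); service 3 years ≥ 24 months (≈720 days) ✓; site Raleigh ✓ → eligible.
Unlimited PTO Program — status part-time ✓; service 3 years ≥ 6 weeks (≈42 days) ✓ → eligible.
Internet Stipend — status part-time ✓ (not excluded); age 52 ≥ 25 ✓ → eligible.
Employer Retirement Match — status part-time ✓ (not excluded); age 52 ≥ 18 ✓ → eligible.
Meal Allowance — status part-time ✓; site Raleigh ✗ (not Calgary) → not eligible.
Life Insurance — service 3 years ≥ 18 months (≈540 days) ✓; age 52 ≥ 25 ✓; site Raleigh ✗ (not Tulsa, Portland, or Pune) → not eligible.

Flexible Spending Account, Unlimited PTO Program, Internet Stipend, Employer Retirement Match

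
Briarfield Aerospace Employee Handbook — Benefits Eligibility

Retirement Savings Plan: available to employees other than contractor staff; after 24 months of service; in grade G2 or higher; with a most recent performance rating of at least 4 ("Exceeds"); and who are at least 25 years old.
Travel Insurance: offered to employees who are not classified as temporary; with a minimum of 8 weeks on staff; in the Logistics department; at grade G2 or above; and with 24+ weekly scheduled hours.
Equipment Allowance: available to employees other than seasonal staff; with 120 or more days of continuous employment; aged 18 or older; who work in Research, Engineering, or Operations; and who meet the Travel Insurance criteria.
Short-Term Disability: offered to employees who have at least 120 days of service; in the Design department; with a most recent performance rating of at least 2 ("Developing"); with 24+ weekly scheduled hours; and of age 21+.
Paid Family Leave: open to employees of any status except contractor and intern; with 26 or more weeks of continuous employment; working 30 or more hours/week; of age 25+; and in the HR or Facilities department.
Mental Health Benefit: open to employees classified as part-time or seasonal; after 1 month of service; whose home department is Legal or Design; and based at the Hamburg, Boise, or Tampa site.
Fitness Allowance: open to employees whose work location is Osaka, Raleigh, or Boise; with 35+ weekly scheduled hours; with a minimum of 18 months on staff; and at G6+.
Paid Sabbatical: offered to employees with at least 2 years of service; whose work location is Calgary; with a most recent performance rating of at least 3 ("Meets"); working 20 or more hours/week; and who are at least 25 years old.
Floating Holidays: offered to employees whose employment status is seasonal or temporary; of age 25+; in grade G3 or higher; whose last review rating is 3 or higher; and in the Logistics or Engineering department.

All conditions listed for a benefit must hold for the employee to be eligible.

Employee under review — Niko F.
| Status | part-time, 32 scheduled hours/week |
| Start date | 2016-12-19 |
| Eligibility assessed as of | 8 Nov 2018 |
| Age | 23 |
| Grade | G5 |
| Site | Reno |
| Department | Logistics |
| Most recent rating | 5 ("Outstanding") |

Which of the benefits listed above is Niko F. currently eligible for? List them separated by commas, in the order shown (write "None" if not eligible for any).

Travel Insurance

Service from 2016-12-19 to 8 Nov 2018: 689 days.
Retirement Savings Plan — status part-time ✓ (not excluded); service 689 days < 24 months (≈720 days) ✗ → not eligible.
Travel Insurance — status part-time ✓ (not excluded); service 689 days ≥ 8 weeks (≈56 days) ✓; dept Logistics ✓; grade G5 ≥ G2 ✓; 32 hrs/wk ≥ 24 ✓ → eligible.
Equipment Allowance — status part-time ✓ (not excluded); service 689 days ≥ 120 days ✓; age 23 ≥ 18 ✓; dept Logistics ✗ → not eligible.
Short-Term Disability — service 689 days ≥ 120 days ✓; dept Logistics ✗ → not eligible.
Paid Family Leave — status part-time ✓ (not excluded); service 689 days ≥ 26 weeks (≈182 days) ✓; 32 hrs/wk ≥ 30 ✓; age 23 < 25 ✗ → not eligible.
Mental Health Benefit — status part-time ✓; service 689 days ≥ 1 month (≈30 days) ✓; dept Logistics ✗ → not eligible.
Fitness Allowance — site Reno ✗ (not Osaka, Raleigh, or Boise) → not eligible.
Paid Sabbatical — service 689 days < 2 years (≈730 days) ✗ → not eligible.
Floating Holidays — status part-time ✗ (requires seasonal or temporary) → not eligible.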